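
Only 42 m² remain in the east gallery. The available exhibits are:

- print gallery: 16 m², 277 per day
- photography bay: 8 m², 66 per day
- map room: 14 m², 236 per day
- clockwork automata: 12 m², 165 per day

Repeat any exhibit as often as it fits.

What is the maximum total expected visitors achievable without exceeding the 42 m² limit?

708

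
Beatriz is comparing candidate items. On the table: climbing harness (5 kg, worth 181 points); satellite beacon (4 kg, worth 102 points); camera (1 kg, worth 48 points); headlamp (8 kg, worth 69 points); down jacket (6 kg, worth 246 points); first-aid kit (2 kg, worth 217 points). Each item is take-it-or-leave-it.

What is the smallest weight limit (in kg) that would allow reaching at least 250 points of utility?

Minimise kg subject to total utility ≥ 250.
camera + first-aid kit: 265 utility at 3 kg.
Below 3 kg the best achievable stays under 250.

3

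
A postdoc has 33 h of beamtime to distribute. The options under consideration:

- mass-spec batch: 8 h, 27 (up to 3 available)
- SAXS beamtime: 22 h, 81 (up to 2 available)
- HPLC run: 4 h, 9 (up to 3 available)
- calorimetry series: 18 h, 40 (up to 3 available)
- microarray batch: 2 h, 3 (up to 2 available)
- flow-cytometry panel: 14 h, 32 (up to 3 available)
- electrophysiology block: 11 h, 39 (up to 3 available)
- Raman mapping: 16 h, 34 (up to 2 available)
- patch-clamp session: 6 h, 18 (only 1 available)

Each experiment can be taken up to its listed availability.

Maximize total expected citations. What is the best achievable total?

Density check — SAXS beamtime 3.68, electrophysiology block 3.55, mass-spec batch 3.38 are the best per h.
Best packing: SAXS beamtime + electrophysiology block — 33 h, 120 total.
Nothing else within 33 h beats 120.

120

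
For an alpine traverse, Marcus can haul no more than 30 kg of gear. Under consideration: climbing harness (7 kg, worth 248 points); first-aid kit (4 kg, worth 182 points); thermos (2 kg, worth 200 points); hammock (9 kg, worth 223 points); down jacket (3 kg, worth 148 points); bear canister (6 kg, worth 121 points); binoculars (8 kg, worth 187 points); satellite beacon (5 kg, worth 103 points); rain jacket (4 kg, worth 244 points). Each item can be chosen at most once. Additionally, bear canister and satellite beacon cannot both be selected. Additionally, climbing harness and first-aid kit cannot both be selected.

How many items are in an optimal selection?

6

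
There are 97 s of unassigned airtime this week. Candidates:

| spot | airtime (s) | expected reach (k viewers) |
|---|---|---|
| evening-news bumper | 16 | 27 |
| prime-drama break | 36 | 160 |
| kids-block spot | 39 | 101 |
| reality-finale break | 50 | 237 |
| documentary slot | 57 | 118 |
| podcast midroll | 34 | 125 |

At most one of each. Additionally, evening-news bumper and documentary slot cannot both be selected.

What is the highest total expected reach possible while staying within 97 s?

397

By expected reach per s: reality-finale break 4.74, prime-drama break 4.44, podcast midroll 3.68 lead.
Prime-drama break + reality-finale break uses 86 of the 97 s and totals 397.
The closest alternative, reality-finale break + podcast midroll, reaches only 362.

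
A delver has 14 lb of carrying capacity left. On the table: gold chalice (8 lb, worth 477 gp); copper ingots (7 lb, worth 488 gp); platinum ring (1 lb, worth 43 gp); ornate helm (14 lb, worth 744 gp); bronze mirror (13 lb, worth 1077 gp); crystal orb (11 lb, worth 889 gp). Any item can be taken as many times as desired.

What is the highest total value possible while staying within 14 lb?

1120

The ratio ordering already packs tightly: platinum ring + bronze mirror, 14 lb, 1120.
Every other selection either busts 14 lb or fails to beat 1120.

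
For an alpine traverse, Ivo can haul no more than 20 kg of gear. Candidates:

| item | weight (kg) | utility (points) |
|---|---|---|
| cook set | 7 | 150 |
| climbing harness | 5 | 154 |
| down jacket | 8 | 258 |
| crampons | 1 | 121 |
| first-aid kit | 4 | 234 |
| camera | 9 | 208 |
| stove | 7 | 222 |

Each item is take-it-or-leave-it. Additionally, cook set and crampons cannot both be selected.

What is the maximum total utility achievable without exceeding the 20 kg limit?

835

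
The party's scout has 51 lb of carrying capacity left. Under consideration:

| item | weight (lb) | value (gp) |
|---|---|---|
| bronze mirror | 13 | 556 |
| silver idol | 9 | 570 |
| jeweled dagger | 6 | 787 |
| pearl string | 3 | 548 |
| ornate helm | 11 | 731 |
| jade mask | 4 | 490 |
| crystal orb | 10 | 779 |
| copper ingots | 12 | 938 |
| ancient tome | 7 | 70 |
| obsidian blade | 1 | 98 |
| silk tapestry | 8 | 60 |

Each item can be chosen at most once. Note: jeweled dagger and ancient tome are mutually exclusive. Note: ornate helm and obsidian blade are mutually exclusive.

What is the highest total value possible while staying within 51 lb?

Ranking by ratio (value/lb): pearl string 182.67, jeweled dagger 131.17, jade mask 122.50.
Best packing: silver idol + jeweled dagger + pearl string + ornate helm + crystal orb + copper ingots — 51 lb, 4353 total.
Every other selection either busts 51 lb or breaks a pairing rule or fails to beat 4353.

4353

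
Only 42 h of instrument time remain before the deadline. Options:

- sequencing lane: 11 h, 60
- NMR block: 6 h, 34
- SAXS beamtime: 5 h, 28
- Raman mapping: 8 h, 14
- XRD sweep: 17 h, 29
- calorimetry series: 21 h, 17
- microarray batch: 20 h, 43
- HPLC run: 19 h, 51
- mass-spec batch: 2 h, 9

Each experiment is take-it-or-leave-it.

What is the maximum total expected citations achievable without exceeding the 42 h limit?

173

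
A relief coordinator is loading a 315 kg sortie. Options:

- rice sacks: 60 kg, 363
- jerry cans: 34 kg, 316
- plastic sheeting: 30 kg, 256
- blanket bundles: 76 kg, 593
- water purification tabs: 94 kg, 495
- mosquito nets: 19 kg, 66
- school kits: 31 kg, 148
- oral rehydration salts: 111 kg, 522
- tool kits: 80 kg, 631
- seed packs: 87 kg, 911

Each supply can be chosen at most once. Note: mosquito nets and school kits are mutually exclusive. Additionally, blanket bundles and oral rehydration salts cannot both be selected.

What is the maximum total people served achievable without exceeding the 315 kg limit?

2707

Density check — seed packs 10.47, jerry cans 9.29, plastic sheeting 8.53 are the best per kg.
The ratio ordering already packs tightly: jerry cans + plastic sheeting + blanket bundles + tool kits + seed packs, 307 kg, 2707.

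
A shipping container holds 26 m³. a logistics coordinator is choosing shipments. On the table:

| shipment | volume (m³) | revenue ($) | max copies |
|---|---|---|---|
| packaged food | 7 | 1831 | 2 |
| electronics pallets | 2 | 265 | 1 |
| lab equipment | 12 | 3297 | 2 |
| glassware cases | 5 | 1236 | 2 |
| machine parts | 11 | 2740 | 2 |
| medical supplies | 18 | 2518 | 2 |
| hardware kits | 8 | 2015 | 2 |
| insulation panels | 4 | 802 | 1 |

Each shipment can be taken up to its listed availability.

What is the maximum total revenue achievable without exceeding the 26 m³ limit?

6959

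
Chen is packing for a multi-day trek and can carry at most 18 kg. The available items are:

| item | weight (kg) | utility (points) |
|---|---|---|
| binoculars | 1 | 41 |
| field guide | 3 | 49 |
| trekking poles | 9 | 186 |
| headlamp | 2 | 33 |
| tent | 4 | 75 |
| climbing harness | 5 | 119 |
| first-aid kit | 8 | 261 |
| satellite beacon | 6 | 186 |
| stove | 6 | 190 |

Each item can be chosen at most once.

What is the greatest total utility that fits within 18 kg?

541

Filling by ratio: binoculars + headlamp + first-aid kit + stove for 525, with 1 kg left unused.
Replace headlamp with field guide: the trade gains 16 net, giving 541 at 18 kg.
The closest alternative, binoculars + field guide + first-aid kit + satellite beacon, reaches only 537.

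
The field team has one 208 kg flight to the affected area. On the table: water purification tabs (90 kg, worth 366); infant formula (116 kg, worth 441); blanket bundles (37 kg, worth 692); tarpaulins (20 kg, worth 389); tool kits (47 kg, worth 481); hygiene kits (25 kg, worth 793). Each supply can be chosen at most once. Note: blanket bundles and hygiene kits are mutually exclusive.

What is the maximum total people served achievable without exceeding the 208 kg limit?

2104

Taking infant formula + tarpaulins + tool kits + hygiene kits: 208 kg used, 2104 in people served.
An exhaustive check of the 64 subsets confirms 2104.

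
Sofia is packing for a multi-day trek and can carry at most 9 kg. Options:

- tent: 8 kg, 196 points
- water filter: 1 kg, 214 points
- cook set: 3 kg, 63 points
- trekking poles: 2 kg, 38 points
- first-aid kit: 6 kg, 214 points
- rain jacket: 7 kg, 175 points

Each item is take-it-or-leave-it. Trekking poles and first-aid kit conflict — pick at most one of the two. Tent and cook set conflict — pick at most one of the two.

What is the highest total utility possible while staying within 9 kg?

Water filter + first-aid kit uses 7 of the 9 kg and totals 428.
No other feasible combination exceeds 428.

428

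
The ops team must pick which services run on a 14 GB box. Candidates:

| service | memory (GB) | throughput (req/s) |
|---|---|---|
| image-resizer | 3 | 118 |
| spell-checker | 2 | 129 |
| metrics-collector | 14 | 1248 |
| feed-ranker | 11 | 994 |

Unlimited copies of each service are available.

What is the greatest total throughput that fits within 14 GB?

1248

Density check — feed-ranker 90.36, metrics-collector 89.14, spell-checker 64.50 are the best per GB.
The ratio heuristic lands on spell-checker + feed-ranker (1123) but leaves 1 GB idle.
The 13 GB tied up in spell-checker and feed-ranker is better spent on metrics-collector — total rises to 1248 (14 GB).
That's the maximum — no swap from here does better than 1248.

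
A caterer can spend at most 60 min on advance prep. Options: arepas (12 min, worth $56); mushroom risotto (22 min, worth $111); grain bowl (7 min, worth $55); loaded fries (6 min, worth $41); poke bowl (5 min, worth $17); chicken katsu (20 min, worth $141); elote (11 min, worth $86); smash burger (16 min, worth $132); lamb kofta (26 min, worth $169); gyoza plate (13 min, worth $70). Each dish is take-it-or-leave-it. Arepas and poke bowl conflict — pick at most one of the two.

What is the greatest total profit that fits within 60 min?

The ratio ordering already packs tightly: grain bowl + loaded fries + chicken katsu + elote + smash burger, 60 min, 455.
An exhaustive check of the 1024 subsets confirms 455.

455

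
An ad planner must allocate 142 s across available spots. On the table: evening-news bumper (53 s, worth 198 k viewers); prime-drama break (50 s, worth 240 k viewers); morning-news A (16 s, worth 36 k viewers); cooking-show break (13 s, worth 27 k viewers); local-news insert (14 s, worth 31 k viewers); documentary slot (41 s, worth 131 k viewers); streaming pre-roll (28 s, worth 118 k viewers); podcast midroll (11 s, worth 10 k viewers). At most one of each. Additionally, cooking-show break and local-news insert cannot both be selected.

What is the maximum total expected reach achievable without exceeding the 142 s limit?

566

Density check — prime-drama break 4.80, streaming pre-roll 4.21, evening-news bumper 3.74, documentary slot 3.20 are the best per s.
Best packing: evening-news bumper + prime-drama break + streaming pre-roll + podcast midroll — 142 s, 566 total.
An exhaustive check of the 256 subsets confirms 566.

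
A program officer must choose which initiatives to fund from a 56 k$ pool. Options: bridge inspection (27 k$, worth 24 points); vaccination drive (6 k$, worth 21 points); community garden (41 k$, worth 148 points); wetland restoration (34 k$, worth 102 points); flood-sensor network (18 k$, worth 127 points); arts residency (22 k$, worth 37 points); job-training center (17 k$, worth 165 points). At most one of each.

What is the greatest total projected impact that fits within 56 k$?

313

Density check — job-training center 9.71, flood-sensor network 7.06, community garden 3.61 are the best per k$.
Taking vaccination drive + flood-sensor network + job-training center: 41 k$ used, 313 in projected impact.
The closest alternative, flood-sensor network + job-training center, reaches only 292.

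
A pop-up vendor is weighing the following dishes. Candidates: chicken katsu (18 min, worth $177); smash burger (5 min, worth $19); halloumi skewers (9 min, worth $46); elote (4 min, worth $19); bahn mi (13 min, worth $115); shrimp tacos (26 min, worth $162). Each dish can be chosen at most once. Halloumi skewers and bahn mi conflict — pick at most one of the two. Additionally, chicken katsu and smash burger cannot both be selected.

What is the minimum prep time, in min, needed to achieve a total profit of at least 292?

31

Minimise min subject to total profit ≥ 292.
chicken katsu + bahn mi reaches 292 using 31 min.
Any bundle with less than 31 min falls short of 292.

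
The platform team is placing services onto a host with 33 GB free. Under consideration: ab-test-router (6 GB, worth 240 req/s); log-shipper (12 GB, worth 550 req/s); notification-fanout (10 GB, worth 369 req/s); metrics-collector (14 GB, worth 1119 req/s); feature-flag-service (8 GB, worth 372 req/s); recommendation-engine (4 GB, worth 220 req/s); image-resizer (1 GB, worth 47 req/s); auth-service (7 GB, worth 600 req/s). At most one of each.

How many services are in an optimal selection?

4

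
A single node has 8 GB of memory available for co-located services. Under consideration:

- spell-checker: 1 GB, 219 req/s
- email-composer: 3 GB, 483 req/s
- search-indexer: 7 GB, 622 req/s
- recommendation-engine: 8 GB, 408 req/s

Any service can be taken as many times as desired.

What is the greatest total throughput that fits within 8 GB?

Best packing: 8×spell-checker — 8 GB, 1752 total.
No other feasible combination exceeds 1752.

1752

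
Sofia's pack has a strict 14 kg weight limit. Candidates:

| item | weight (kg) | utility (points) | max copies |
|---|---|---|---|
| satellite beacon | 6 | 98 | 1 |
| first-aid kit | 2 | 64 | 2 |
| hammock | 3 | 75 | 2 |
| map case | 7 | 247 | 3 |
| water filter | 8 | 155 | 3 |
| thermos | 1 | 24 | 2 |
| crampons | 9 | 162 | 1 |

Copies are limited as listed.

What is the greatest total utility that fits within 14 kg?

Taking 2×map case: 14 kg used, 494 in utility.

494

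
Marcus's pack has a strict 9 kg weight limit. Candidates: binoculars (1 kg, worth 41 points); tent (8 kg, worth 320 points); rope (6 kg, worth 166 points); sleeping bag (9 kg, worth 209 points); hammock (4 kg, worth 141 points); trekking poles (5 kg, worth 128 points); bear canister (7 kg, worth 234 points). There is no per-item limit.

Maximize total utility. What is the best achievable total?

The ratio ordering already packs tightly: 9×binoculars, 9 kg, 369.

369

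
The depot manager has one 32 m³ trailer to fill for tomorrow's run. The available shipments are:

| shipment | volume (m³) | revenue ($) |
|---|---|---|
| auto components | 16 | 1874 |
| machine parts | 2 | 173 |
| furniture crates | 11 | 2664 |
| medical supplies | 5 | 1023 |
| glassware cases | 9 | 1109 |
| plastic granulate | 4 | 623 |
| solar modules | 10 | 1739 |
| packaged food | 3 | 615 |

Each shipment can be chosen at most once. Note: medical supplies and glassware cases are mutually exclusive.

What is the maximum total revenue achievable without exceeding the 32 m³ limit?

Density check — furniture crates 242.18, packaged food 205.00, medical supplies 204.60 are the best per m³.
Greedy by ratio would take machine parts + furniture crates + medical supplies + solar modules + packaged food: 31 m³ used, total 6214.
The 3 m³ tied up in packaged food is better spent on plastic granulate — total rises to 6222 (32 m³).

6222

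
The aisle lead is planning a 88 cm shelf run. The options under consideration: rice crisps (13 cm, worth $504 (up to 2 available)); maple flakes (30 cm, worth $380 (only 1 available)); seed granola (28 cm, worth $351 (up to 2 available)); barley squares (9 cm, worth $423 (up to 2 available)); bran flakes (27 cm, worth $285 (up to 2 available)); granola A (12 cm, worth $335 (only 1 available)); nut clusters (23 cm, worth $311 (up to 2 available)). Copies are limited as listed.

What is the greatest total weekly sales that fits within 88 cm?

2569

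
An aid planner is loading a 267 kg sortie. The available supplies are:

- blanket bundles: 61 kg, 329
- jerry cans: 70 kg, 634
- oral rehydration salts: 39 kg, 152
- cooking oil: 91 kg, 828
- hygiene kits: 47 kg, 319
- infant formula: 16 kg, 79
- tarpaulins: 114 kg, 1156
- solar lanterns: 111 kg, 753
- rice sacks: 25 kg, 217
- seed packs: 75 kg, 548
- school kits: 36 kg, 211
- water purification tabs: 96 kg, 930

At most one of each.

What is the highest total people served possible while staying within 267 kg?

2412

Taking the top-ratio supplies first gives infant formula + tarpaulins + rice sacks + water purification tabs for 2382 (251 kg).
Replace infant formula and water purification tabs with cooking oil + school kits: the trade gains 30 net, giving 2412 at 266 kg.
Every other selection either busts 267 kg or fails to beat 2412.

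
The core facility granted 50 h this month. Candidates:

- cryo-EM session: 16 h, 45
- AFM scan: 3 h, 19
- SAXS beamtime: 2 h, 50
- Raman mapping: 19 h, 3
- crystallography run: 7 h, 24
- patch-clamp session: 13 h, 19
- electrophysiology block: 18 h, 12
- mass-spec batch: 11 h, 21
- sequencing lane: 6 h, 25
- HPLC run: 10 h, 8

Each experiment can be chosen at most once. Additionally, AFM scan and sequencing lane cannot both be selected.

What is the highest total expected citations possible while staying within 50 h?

167

Taking cryo-EM session + AFM scan + SAXS beamtime + crystallography run + mass-spec batch + HPLC run: 49 h used, 167 in expected citations.
Next best is cryo-EM session + SAXS beamtime + crystallography run + mass-spec batch + sequencing lane at 165 (42 h) — short by 2.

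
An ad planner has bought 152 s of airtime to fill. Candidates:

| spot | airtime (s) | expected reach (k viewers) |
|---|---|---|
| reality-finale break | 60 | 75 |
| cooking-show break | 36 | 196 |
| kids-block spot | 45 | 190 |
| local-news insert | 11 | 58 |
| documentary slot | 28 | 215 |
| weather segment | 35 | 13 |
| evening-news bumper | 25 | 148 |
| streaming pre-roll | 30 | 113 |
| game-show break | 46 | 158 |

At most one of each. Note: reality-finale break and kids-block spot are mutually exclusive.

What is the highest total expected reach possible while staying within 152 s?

Cooking-show break + kids-block spot + local-news insert + documentary slot + evening-news bumper uses 145 of the 152 s and totals 807.
The closest alternative, cooking-show break + local-news insert + documentary slot + evening-news bumper + game-show break, reaches only 775.

807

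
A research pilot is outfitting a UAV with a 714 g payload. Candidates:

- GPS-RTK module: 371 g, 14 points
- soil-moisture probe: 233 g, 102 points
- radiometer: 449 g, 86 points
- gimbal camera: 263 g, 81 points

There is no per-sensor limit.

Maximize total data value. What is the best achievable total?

Best packing: 3×soil-moisture probe — 699 g, 306 total.
That's the maximum — no swap from here does better than 306.

306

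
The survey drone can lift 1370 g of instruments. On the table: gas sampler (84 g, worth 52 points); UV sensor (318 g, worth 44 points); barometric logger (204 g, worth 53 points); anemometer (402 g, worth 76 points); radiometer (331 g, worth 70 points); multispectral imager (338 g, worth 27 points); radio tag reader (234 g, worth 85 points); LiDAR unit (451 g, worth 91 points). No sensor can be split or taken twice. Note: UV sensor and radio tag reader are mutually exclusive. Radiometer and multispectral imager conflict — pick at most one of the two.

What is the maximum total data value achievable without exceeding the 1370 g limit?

351

Gas sampler + barometric logger + radiometer + radio tag reader + LiDAR unit uses 1304 of the 1370 g and totals 351.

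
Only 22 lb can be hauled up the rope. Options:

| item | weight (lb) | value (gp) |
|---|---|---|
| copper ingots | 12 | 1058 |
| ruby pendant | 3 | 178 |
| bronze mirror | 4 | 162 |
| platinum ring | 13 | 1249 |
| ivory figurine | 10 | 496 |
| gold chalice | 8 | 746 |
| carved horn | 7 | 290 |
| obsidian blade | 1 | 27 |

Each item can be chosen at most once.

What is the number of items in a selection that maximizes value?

3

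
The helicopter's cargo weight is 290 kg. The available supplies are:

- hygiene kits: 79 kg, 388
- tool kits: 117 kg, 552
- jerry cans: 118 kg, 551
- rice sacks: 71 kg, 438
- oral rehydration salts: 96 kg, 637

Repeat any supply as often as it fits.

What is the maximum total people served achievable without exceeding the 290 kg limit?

1911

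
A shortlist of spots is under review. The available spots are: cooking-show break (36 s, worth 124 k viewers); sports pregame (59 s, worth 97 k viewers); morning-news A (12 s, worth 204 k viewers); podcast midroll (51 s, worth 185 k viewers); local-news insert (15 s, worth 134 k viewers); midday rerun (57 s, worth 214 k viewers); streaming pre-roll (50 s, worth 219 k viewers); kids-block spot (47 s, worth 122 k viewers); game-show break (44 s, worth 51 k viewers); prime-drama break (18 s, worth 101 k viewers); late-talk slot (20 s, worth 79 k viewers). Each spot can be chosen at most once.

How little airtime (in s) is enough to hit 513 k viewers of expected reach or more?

Minimise s subject to total expected reach ≥ 513.
morning-news A + local-news insert + prime-drama break + late-talk slot: 518 expected reach at 65 s.
Any bundle with less than 65 s falls short of 513.

65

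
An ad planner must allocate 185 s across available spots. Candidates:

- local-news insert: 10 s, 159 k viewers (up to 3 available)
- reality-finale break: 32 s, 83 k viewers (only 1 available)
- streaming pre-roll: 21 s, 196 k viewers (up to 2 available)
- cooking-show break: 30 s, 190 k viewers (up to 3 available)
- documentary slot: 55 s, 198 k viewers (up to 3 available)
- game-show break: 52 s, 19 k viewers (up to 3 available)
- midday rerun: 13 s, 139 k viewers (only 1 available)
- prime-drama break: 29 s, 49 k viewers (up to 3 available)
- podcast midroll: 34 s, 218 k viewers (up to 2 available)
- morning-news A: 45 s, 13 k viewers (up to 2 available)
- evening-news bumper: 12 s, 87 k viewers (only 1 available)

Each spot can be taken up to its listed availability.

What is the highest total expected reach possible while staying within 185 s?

1634

A density-first pass picks 3×local-news insert + 2×streaming pre-roll + midday rerun + 2×podcast midroll + evening-news bumper — 1531 at 165 s.
Dropping evening-news bumper frees 12 s; slotting in cooking-show break (30 s) lifts the total to 1634 at 183 s.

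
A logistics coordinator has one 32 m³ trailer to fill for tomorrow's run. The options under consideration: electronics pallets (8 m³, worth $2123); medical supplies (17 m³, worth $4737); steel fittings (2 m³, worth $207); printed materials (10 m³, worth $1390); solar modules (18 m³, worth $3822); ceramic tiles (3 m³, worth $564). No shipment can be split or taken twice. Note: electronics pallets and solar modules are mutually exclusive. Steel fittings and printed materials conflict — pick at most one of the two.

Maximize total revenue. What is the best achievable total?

7631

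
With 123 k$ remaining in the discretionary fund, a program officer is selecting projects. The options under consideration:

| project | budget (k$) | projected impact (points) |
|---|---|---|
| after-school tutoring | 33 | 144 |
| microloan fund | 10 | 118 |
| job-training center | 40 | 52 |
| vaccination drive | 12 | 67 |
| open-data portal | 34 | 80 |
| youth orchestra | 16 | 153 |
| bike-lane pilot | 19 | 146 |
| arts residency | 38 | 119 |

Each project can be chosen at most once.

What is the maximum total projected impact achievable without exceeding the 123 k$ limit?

680

Taking the top-ratio projects first gives after-school tutoring + microloan fund + vaccination drive + youth orchestra + bike-lane pilot for 628 (90 k$).
Dropping vaccination drive frees 12 k$; slotting in arts residency (38 k$) lifts the total to 680 at 116 k$.
Runner-up after-school tutoring + microloan fund + open-data portal + youth orchestra + bike-lane pilot tops out at 641.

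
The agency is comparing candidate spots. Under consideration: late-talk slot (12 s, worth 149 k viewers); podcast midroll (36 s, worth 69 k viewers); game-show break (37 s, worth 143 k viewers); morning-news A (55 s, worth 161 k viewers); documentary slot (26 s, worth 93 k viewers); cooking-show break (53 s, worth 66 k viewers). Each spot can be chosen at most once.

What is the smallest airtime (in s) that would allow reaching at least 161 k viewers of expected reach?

Need the lightest bundle worth ≥ 161.
Taking late-talk slot + documentary slot gives 242 (≥ 161) for 38 s.
Below 38 s the best achievable stays under 161.

38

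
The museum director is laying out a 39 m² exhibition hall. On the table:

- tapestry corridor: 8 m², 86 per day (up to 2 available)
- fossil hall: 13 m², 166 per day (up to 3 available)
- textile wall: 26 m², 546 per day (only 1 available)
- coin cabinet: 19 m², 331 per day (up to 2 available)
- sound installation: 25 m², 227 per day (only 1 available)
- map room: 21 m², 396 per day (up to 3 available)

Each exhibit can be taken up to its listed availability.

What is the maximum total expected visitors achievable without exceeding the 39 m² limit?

Density check — textile wall 21.00, map room 18.86, coin cabinet 17.42, fossil hall 12.77 are the best per m².
The ratio ordering already packs tightly: fossil hall + textile wall, 39 m², 712.
That's the maximum — no swap from here does better than 712.

712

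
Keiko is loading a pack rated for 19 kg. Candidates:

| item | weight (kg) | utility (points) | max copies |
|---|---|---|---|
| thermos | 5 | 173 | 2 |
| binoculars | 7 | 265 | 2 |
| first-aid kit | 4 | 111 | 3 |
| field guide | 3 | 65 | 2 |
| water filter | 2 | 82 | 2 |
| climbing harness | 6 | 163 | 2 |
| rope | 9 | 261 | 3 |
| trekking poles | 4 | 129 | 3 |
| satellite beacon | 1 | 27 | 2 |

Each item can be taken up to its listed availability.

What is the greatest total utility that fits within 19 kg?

721

Taking 2×binoculars + 2×water filter + satellite beacon: 19 kg used, 721 in utility.
Nothing else within 19 kg beats 721.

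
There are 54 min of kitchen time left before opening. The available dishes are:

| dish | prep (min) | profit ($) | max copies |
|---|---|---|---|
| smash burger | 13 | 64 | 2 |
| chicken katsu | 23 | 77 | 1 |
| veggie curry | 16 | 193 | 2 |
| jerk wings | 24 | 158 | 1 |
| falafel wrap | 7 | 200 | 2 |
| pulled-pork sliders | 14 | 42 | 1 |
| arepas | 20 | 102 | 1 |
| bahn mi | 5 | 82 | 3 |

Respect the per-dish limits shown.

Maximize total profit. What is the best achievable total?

868

Ranking by ratio (profit/min): falafel wrap 28.57, bahn mi 16.40, veggie curry 12.06, jerk wings 6.58.
Filling by ratio: veggie curry + 2×falafel wrap + 3×bahn mi for 839, with 9 min left unused.
Dropping 2×bahn mi frees 10 min; slotting in veggie curry (16 min) lifts the total to 868 at 51 min.
The spare 3 min is too small for any remaining dish, and no exchange beats 868.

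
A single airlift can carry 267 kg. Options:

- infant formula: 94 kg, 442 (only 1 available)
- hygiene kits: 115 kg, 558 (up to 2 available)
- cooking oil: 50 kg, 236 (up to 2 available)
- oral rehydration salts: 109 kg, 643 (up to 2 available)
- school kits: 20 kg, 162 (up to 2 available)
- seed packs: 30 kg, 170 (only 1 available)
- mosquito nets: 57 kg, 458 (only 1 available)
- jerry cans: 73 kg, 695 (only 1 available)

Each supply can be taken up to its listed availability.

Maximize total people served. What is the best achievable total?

1958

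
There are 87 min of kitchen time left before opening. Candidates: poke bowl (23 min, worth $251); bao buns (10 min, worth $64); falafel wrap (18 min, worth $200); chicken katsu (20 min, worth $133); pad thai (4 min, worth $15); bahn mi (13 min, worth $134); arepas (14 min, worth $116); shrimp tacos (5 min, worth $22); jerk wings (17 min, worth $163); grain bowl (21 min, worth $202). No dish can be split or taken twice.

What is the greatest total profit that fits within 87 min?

864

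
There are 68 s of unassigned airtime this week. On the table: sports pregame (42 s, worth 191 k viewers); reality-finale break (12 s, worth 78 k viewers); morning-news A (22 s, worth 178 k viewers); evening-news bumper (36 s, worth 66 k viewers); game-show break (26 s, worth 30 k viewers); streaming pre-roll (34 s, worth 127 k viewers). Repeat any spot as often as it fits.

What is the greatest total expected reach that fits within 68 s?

534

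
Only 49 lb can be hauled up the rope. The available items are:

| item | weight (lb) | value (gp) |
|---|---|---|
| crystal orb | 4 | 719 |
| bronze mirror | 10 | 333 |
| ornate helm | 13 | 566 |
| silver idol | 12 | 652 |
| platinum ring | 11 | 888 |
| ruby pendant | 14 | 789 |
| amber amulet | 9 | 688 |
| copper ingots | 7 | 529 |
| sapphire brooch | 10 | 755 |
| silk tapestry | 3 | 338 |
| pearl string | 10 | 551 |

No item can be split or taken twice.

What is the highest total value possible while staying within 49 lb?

Greedy by ratio would take crystal orb + platinum ring + amber amulet + copper ingots + sapphire brooch + silk tapestry: 44 lb used, total 3917.
Replace copper ingots with silver idol: the trade gains 123 net, giving 4040 at 49 lb.
Every other selection either busts 49 lb or fails to beat 4040.

4040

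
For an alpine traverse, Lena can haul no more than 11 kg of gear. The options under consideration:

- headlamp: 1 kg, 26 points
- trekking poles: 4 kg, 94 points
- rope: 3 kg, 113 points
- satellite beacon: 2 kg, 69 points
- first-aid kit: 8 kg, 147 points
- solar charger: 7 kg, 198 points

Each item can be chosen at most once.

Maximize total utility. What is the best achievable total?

337

The ratio heuristic lands on headlamp + trekking poles + rope + satellite beacon (302) but leaves 1 kg idle.
Replace trekking poles and satellite beacon with solar charger: the trade gains 35 net, giving 337 at 11 kg.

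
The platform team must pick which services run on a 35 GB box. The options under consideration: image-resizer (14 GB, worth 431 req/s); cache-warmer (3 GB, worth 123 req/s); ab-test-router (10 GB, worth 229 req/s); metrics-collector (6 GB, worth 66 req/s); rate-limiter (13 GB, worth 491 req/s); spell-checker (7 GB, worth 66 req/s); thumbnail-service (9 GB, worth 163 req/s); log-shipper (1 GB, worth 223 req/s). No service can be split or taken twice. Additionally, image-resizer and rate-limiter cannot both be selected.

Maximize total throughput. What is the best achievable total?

1132

Ranking by ratio (throughput/GB): log-shipper 223.00, cache-warmer 41.00, rate-limiter 37.77, image-resizer 30.79.
Taking cache-warmer + ab-test-router + metrics-collector + rate-limiter + log-shipper: 33 GB used, 1132 in throughput.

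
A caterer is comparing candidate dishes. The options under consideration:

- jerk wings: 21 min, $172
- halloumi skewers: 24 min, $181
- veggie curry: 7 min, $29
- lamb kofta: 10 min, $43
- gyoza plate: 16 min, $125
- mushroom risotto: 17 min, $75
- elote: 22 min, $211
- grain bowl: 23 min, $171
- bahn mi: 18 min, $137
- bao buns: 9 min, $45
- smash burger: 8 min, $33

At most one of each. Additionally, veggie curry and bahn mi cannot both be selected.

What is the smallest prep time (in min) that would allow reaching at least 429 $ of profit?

Look for the lowest-prep combination reaching 429.
jerk wings + gyoza plate + bahn mi: 434 profit at 55 min.
No combination under 55 min hits 429.

55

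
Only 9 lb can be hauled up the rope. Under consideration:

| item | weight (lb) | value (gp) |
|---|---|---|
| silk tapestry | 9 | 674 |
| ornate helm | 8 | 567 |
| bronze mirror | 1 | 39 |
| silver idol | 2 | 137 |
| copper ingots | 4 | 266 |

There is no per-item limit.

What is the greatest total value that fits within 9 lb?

Taking silk tapestry: 9 lb used, 674 in value.
That's the maximum — no swap from here does better than 674.

674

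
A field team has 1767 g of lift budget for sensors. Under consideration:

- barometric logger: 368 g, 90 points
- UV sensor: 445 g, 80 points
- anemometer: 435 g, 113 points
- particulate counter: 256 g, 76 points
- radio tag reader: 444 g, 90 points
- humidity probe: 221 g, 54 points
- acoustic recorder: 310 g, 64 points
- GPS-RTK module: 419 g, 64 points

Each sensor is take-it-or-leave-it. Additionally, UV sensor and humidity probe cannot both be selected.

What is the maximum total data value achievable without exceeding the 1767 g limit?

423

The ratio heuristic lands on barometric logger + anemometer + particulate counter + humidity probe + acoustic recorder (397) but leaves 177 g idle.
The 310 g tied up in acoustic recorder is better spent on radio tag reader — total rises to 423 (1724 g).
Every other selection either busts 1767 g or breaks a pairing rule or fails to beat 423.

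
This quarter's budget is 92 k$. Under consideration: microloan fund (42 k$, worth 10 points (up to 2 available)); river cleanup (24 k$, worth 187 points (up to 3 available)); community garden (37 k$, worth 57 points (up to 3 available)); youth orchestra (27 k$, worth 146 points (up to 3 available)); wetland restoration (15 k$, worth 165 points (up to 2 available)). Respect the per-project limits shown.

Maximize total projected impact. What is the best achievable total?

Taking the top-ratio projects first gives 2×river cleanup + 2×wetland restoration for 704 (78 k$).
Dropping wetland restoration frees 15 k$; slotting in river cleanup (24 k$) lifts the total to 726 at 87 k$.

726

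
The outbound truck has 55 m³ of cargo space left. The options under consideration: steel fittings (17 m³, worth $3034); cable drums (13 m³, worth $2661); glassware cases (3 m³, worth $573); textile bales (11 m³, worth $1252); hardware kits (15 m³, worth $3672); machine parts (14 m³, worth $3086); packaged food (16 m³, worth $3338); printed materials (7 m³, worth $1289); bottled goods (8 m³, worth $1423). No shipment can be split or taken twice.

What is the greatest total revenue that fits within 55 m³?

11958

Density check — hardware kits 244.80, machine parts 220.43, packaged food 208.62, cable drums 204.69 are the best per m³.
Glassware cases + hardware kits + machine parts + packaged food + printed materials uses 55 of the 55 m³ and totals 11958.
An exhaustive check of the 512 subsets confirms 11958.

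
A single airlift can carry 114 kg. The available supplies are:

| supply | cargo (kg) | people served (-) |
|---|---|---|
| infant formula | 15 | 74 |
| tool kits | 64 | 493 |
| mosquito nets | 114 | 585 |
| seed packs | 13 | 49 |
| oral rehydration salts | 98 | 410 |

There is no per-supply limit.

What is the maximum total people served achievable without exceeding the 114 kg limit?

Taking 3×infant formula + tool kits: 109 kg used, 715 in people served.
The spare 5 kg is too small for any remaining supply, and no exchange beats 715.

715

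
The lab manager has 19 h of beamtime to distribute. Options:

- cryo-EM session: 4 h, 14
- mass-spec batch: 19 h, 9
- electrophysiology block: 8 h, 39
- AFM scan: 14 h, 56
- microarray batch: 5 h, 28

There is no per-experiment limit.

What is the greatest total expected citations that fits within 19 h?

Taking cryo-EM session + 3×microarray batch: 19 h used, 98 in expected citations.
Nothing else within 19 h beats 98.

98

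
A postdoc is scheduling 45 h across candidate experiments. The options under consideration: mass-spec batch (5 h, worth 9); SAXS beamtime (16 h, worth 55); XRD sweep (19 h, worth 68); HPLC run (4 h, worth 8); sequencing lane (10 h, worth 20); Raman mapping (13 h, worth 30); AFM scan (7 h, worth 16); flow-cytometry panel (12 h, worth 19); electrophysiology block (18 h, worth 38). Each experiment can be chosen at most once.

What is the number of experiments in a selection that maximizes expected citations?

3

Best achievable expected citations is 143.
SAXS beamtime + XRD sweep + sequencing lane hits 143 at 45 h.
Every optimal selection uses 3 experiments.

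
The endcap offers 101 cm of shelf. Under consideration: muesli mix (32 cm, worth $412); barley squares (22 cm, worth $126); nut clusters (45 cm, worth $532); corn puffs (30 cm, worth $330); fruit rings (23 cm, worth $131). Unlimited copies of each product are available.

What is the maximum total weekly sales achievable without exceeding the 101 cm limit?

The ratio ordering already packs tightly: 3×muesli mix, 96 cm, 1236.
Every other selection either busts 101 cm or fails to beat 1236.

1236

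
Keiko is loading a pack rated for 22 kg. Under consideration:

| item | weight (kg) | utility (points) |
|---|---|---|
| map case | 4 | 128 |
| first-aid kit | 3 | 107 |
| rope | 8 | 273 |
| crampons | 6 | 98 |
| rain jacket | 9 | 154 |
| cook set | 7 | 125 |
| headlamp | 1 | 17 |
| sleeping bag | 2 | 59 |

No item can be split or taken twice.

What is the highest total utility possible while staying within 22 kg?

Greedy by ratio would take map case + first-aid kit + rope + headlamp + sleeping bag: 18 kg used, total 584.
Replace headlamp and sleeping bag with cook set: the trade gains 49 net, giving 633 at 22 kg.
Next best is map case + first-aid kit + rope + crampons + headlamp at 623 (22 kg) — short by 10.

633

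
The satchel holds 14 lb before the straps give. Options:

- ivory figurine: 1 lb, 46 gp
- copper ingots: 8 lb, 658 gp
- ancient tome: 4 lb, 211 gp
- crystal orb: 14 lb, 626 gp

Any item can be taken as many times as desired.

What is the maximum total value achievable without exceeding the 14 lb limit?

961

Best packing: 2×ivory figurine + copper ingots + ancient tome — 14 lb, 961 total.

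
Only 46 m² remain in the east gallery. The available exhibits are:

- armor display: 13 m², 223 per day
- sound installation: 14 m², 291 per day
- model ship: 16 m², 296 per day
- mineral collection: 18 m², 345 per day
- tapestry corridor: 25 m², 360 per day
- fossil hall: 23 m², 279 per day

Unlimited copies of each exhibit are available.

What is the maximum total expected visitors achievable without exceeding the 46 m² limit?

The ratio heuristic lands on 3×sound installation (873) but leaves 4 m² idle.
Replace sound installation with mineral collection: the trade gains 54 net, giving 927 at 46 m².
No other feasible combination exceeds 927.

927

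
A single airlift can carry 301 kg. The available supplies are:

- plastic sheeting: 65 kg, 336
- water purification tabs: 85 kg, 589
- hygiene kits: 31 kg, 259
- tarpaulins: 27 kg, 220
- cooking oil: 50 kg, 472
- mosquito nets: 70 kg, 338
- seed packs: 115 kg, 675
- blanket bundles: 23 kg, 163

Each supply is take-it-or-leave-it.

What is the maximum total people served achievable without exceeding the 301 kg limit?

Greedy by ratio would take plastic sheeting + water purification tabs + hygiene kits + tarpaulins + cooking oil + blanket bundles: 281 kg used, total 2039.
Dropping plastic sheeting and hygiene kits frees 96 kg; slotting in seed packs (115 kg) lifts the total to 2119 at 300 kg.
Next best is water purification tabs + hygiene kits + tarpaulins + cooking oil + mosquito nets + blanket bundles at 2041 (286 kg) — short by 78.

2119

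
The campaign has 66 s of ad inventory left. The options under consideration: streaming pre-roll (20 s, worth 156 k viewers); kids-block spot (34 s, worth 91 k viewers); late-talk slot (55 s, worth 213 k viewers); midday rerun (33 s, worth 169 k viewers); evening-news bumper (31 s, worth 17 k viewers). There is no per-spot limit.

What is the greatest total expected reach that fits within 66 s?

The ratio ordering already packs tightly: 3×streaming pre-roll, 60 s, 468.
That's the maximum — no swap from here does better than 468.

468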